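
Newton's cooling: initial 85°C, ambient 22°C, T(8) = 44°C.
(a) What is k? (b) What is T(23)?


Newton's law: T(t) = T_a + (T₀ - T_a)e^(-kt).
(a) Use T(8) = 44: (44 - 22)/(85 - 22) = e^(-k·8), so k = -ln(0.349)/8 ≈ 0.1315.
(b) Apply k to t = 23: T(23) = 22 + (63)e^(-3.025) ≈ 25.1°C.


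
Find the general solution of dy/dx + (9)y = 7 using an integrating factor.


P(x) = 9, Q(x) = 7; integrating factor μ = e^(9x).
(μ y)' = 7e^(9x) ⇒ μ y = (7/9)e^(9x) + C.
Divide by μ: y = 7/9 + Ce^(-9x).


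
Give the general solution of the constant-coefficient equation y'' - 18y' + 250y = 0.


Characteristic equation: r² - 18r + 250 = 0.
Discriminant is negative; roots r = 9 ± 13i (complex conjugate pair).
General solution uses e^(α x)(C₁ cos(β x) + C₂ sin(β x)): y = e^(9x)(C₁cos(13x) + C₂sin(13x)).


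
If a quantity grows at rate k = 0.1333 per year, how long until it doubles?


Exponential growth: P(t) = P₀ e^(0.1333t). Set P(t)/P₀ = 2: e^(0.1333t) = 2.
Solve: t = ln(2)/0.1333 ≈ 5.20 years.


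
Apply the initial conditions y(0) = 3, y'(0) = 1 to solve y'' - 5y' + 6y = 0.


Characteristic roots of r² - 5r + 6 = 0 are 3, 2.
General solution y = c₁ e^(3x) + c₂ e^(2x).
Apply y(0) = 3: c₁ + c₂ = 3. Apply y'(0) = 1: 3 c₁ + 2 c₂ = 1.
Solve: c₁ = -5, c₂ = 8.
Particular solution: y = -5e^(3x) + 8e^(2x).


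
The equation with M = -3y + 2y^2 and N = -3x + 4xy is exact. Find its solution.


Check exactness: ∂M/∂y = -3 + 4y and ∂N/∂x = -3 + 4y; equal, so the equation is exact.
Integrate M with respect to x (treating y as constant): ∫M dx = -3xy + 2xy^2 + h(y).
Differentiate w.r.t. y and set equal to N: all terms match, so h'(y) = 0 and h is a constant absorbed into C.
General solution: -3xy + 2xy^2 = C.


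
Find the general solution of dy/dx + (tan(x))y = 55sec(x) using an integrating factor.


P(x) = tan(x) ⇒ μ = e^(∫tan(x)dx) = sec(x).
(sec(x) y)' = 55sec²(x) ⇒ sec(x) y = 55tan(x) + C.
Multiply by cos(x): y = 55sin(x) + C·cos(x).


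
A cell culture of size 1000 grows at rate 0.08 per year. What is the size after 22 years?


The ODE dP/dt = 0.08P has solution P(t) = P(0)e^(0.08t).
Substitute P(0) = 1000 and t = 22: P(22) = 1000 e^(1.76) ≈ 5812.


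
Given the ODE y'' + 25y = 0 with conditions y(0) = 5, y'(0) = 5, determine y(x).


Characteristic roots of r² + 25 = 0 are ±5i, so y = C₁cos(5x) + C₂sin(5x).
Apply y(0) = 5: C₁ = 5. Differentiate and apply y'(0) = 5: 5·C₂ = 5, so C₂ = 1.
Particular solution: y = 5cos(5x) + sin(5x).


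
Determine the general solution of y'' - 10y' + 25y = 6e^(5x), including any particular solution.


Characteristic polynomial (r - 5)² = 0; repeated root r = 5.
y_h = (C₁ + C₂x)e^(5x). Forcing matches the repeated root (resonance), so try y_p = Ax² e^(5x).
Substitute and solve for A: 2A = 6, so A = 3.
General solution: y = (C₁ + C₂x + 3x²)e^(5x).


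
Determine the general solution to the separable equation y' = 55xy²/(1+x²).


Separate: dy/y² = 55x/(1+x²) dx.
Integrate LHS: ∫ dy/y² = -1/y.
Integrate RHS via u = 1+x²: (55/2)ln(1+x²) + C.
Result: -1/y = (55/2)ln(1+x²) + C.


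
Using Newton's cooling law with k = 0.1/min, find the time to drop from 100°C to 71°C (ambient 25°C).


From T(t) = T_a + (T₀ - T_a)e^(-kt), set T(t) = 71:
(71 - 25) / (100 - 25) = e^(-0.1t), so t = -ln(0.613)/0.1 ≈ 4.9 minutes.


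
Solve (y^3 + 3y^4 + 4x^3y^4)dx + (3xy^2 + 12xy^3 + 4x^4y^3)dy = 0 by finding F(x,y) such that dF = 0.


Check exactness: ∂M/∂y = 3y^2 + 12y^3 + 16x^3y^3 and ∂N/∂x = 3y^2 + 12y^3 + 16x^3y^3; equal, so the equation is exact.
Integrate M with respect to x (treating y as constant): ∫M dx = xy^3 + 3xy^4 + x^4y^4 + h(y).
Differentiate w.r.t. y and set equal to N: all terms match, so h'(y) = 0 and h is a constant absorbed into C.
General solution: xy^3 + 3xy^4 + x^4y^4 = C.


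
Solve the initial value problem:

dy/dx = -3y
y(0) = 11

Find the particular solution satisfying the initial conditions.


General solution of y' = -3y is y = Ce^(-3x).
Apply y(0) = 11: C = 11.
Particular solution: y = 11e^(-3x).


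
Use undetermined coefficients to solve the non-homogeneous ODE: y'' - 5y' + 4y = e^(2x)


Characteristic roots of r² - 5r + 4 = 0 are 1, 4.
y_h = C₁e^(x) + C₂e^(4x).
Forcing exponent 2 is not a characteristic root; try y_p = Ae^(2x).
Substitute: A·(4 + (-5)·2 + (4)) = A·-2 = 1, so A = -1/2.
General solution: y = C₁e^(x) + C₂e^(4x) - (1/2)e^(2x).


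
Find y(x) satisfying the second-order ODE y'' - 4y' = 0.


Characteristic equation: r² - 4r = 0.
Factor: (r - 0)(r - 4) = 0 ⇒ r = 0, 4 (distinct real).
General solution: y = C₁ + C₂e^(4x).


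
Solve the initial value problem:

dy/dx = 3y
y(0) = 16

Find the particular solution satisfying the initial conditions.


General solution of y' = 3y is y = Ce^(3x).
Apply y(0) = 16: C = 16.
Particular solution: y = 16e^(3x).


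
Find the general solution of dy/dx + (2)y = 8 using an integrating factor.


P(x) = 2, Q(x) = 8; integrating factor μ = e^(2x).
(μ y)' = 8e^(2x) ⇒ μ y = 4e^(2x) + C.
Divide by μ: y = 4 + Ce^(-2x).


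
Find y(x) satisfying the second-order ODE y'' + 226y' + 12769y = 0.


Characteristic equation: r² + 226r + 12769 = 0, i.e. (r + 113)² = 0.
Repeated root r = -113; include an x factor for the second linearly independent solution.
General solution: y = (C₁ + C₂x)e^(-113x).


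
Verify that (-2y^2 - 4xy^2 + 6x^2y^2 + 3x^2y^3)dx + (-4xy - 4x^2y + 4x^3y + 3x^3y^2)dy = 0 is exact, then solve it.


Check exactness: ∂M/∂y = -4y - 8xy + 12x^2y + 9x^2y^2 and ∂N/∂x = -4y - 8xy + 12x^2y + 9x^2y^2; equal, so the equation is exact.
Integrate M with respect to x (treating y as constant): ∫M dx = -2xy^2 - 2x^2y^2 + 2x^3y^2 + x^3y^3 + h(y).
Differentiate w.r.t. y and set equal to N: all terms match, so h'(y) = 0 and h is a constant absorbed into C.
General solution: -2xy^2 - 2x^2y^2 + 2x^3y^2 + x^3y^3 = C.


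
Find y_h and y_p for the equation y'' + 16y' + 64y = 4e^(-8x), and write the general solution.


Characteristic polynomial (r + 8)² = 0; repeated root r = -8.
y_h = (C₁ + C₂x)e^(-8x). Forcing matches the repeated root (resonance), so try y_p = Ax² e^(-8x).
Substitute and solve for A: 2A = 4, so A = 2.
General solution: y = (C₁ + C₂x + 2x²)e^(-8x).


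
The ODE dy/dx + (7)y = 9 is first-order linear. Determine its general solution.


P(x) = 7, Q(x) = 9; integrating factor μ = e^(7x).
(μ y)' = 9e^(7x) ⇒ μ y = (9/7)e^(7x) + C.
Divide by μ: y = 9/7 + Ce^(-7x).


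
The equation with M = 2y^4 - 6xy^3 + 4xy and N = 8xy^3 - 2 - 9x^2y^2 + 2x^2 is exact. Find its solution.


Check exactness: ∂M/∂y = 8y^3 - 18xy^2 + 4x and ∂N/∂x = 8y^3 - 18xy^2 + 4x; equal, so the equation is exact.
Integrate M with respect to x (treating y as constant): ∫M dx = 2xy^4 - 3x^2y^3 + 2x^2y + h(y).
Differentiate w.r.t. y and set equal to N: the x-dependent terms already match, leaving h'(y) = -2. Integrate: h(y) = -2y.
So F(x,y) = 2xy^4 - 2y - 3x^2y^3 + 2x^2y.
General solution: 2xy^4 - 2y - 3x^2y^3 + 2x^2y = C.


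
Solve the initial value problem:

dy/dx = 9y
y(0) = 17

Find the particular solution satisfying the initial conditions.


General solution of y' = 9y is y = Ce^(9x).
Apply y(0) = 17: C = 17.
Particular solution: y = 17e^(9x).


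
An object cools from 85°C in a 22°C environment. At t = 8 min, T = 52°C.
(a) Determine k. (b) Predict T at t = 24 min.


Newton's law: T(t) = T_a + (T₀ - T_a)e^(-kt).
(a) Use T(8) = 52: (52 - 22)/(85 - 22) = e^(-k·8), so k = -ln(0.476)/8 ≈ 0.0927.
(b) Apply k to t = 24: T(24) = 22 + (63)e^(-2.226) ≈ 28.8°C.


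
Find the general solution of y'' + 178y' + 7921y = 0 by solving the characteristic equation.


Characteristic equation: r² + 178r + 7921 = 0, i.e. (r + 89)² = 0.
Repeated root r = -89; include an x factor for the second linearly independent solution.
General solution: y = (C₁ + C₂x)e^(-89x).


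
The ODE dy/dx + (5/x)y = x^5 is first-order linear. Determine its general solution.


P(x) = 5/x ⇒ μ = x^5.
(x^5 y)' = x^5·x^5 = x^10.
Integrate: x^5 y = x^11/(11) + C.
Solve for y: y = (1/11)x^6 + C/x^5.


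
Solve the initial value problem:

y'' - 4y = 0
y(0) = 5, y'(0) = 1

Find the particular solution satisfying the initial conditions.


Characteristic roots of r² - 4 = 0 are -2, 2.
General solution y = c₁ e^(-2x) + c₂ e^(2x).
Apply y(0) = 5: c₁ + c₂ = 5. Apply y'(0) = 1: -2 c₁ + 2 c₂ = 1.
Solve: c₁ = 9/4, c₂ = 11/4.
Particular solution: y = (9/4)e^(-2x) + (11/4)e^(2x).


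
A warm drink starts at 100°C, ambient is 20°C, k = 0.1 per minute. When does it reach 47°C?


From T(t) = T_a + (T₀ - T_a)e^(-kt), set T(t) = 47:
(47 - 20) / (100 - 20) = e^(-0.1t), so t = -ln(0.338)/0.1 ≈ 10.9 minutes.


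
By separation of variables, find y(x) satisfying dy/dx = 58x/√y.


Separate: √y dy = 58x dx.
Integrate: (2/3)y^(3/2) = 29x² + C.


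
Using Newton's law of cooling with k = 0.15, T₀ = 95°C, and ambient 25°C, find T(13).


Newton's law: dT/dt = -k(T - T_a) has solution T(t) = T_a + (T₀ - T_a)e^(-kt).
Plug in T_a = 25, T₀ = 95, k = 0.15, t = 13: T(13) = 25 + (70)e^(-1.95) ≈ 35.0°C.


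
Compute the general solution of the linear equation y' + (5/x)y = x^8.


P(x) = 5/x ⇒ μ = x^5.
(x^5 y)' = x^13 ⇒ x^5 y = x^14/(14) + C.
Solve for y: y = (1/14)x^9 + C/x^5.


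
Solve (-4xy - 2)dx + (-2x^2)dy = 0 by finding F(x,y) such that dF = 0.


Check exactness: ∂M/∂y = -4x and ∂N/∂x = -4x; equal, so the equation is exact.
Integrate M with respect to x (treating y as constant): ∫M dx = -2x^2y - 2x + h(y).
Differentiate w.r.t. y and set equal to N: all terms match, so h'(y) = 0 and h is a constant absorbed into C.
General solution: -2x^2y - 2x = C.


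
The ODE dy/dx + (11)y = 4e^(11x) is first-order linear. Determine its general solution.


P(x) = 11 ⇒ μ = e^(11x).
(μ y)' = 4e^(22x) ⇒ μ y = (4/22)e^(22x) + C.
Divide by μ: y = (2/11)e^(11x) + Ce^(-11x).


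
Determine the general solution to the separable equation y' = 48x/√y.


Separate: √y dy = 48x dx.
Integrate: (2/3)y^(3/2) = 24x² + C.


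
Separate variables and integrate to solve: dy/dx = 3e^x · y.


Separate variables: dy/y = 3e^x dx.
Integrate: ln|y| = 3e^x + C₀.
Exponentiate: y = Ce^(3e^x).


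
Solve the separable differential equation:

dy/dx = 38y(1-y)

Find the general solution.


Separate: dy/[y(1-y)] = 38 dx.
Partial fractions: 1/[y(1-y)] = 1/y + 1/(1-y).
Integrate: ln|y/(1-y)| = 38x + C₀.
Solve for y: y = 1/(1 + Ce^(-38x)).


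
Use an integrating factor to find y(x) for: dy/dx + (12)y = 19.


P(x) = 12, Q(x) = 19; integrating factor μ = e^(12x).
(μ y)' = 19e^(12x) ⇒ μ y = (19/12)e^(12x) + C.
Divide by μ: y = 19/12 + Ce^(-12x).


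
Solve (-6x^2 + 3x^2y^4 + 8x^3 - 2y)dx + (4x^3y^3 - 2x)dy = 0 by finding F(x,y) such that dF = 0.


Check exactness: ∂M/∂y = 12x^2y^3 - 2 and ∂N/∂x = 12x^2y^3 - 2; equal, so the equation is exact.
Integrate M with respect to x (treating y as constant): ∫M dx = -2x^3 + x^3y^4 + 2x^4 - 2xy + h(y).
Differentiate w.r.t. y and set equal to N: all terms match, so h'(y) = 0 and h is a constant absorbed into C.
General solution: -2x^3 + x^3y^4 + 2x^4 - 2xy = C.


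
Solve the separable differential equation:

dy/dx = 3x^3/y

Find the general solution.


Separate variables: y dy = 3x^3 dx.
Integrate both sides: y²/2 = (3/4)x^4 + C₀.
Multiply by 2: y² = (3/2)x^4 + C.


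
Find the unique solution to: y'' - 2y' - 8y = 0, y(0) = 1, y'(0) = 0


Characteristic roots of r² - 2r - 8 = 0 are -2, 4.
General solution y = c₁ e^(-2x) + c₂ e^(4x).
Apply y(0) = 1: c₁ + c₂ = 1. Apply y'(0) = 0: -2 c₁ + 4 c₂ = 0.
Solve: c₁ = 2/3, c₂ = 1/3.
Particular solution: y = (2/3)e^(-2x) + (1/3)e^(4x).


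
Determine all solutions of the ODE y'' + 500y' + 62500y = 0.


Characteristic equation: r² + 500r + 62500 = 0, i.e. (r + 250)² = 0.
Repeated root r = -250; include an x factor for the second linearly independent solution.
General solution: y = (C₁ + C₂x)e^(-250x).


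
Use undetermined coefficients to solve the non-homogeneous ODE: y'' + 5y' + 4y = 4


Characteristic roots of r² + 5r + 4 = 0 are -1, -4.
y_h = C₁e^(-x) + C₂e^(-4x).
Constant forcing; try y_p = A. Then 4A = 4 ⇒ A = 1.
General solution: y = C₁e^(-x) + C₂e^(-4x) + 1.


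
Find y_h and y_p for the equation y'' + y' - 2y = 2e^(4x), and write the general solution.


Characteristic roots of r² + r - 2 = 0 are 1, -2.
y_h = C₁e^(x) + C₂e^(-2x).
Forcing exponent 4 is not a characteristic root; try y_p = Ae^(4x).
Substitute: A·(16 + (1)·4 + (-2)) = A·18 = 2, so A = 1/9.
General solution: y = C₁e^(x) + C₂e^(-2x) + (1/9)e^(4x).


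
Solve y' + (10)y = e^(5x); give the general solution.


P(x) = 10 ⇒ μ = e^(10x).
(μ y)' = e^(15x) ⇒ μ y = e^(15x)/15 + C.
Divide by μ: y = (1/15)e^(5x) + Ce^(-10x).


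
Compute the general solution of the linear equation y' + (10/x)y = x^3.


P(x) = 10/x ⇒ μ = x^10.
(x^10 y)' = x^10·x^3 = x^13.
Integrate: x^10 y = x^14/(14) + C.
Solve for y: y = (1/14)x^4 + C/x^10.


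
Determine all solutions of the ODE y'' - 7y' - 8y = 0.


Characteristic equation: r² - 7r - 8 = 0.
Factor: (r + 1)(r - 8) = 0 ⇒ r = -1, 8 (distinct real).
General solution: y = C₁e^(-x) + C₂e^(8x).


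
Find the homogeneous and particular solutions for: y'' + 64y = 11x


Homogeneous: r² + 64 = 0 ⇒ r = ±8i, y_h = C₁cos(8x) + C₂sin(8x).
Polynomial forcing; try y_p = Ax + B. Then y_p'' + 64 y_p = 64(Ax + B) = 11x, so B = 0 and A = 11/64.
General solution: y = C₁cos(8x) + C₂sin(8x) + (11/64)x.


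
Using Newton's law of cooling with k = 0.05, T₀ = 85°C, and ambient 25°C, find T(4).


Newton's law: dT/dt = -k(T - T_a) has solution T(t) = T_a + (T₀ - T_a)e^(-kt).
Plug in T_a = 25, T₀ = 85, k = 0.05, t = 4: T(4) = 25 + (60)e^(-0.20) ≈ 74.1°C.


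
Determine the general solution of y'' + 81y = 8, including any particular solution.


Homogeneous part: r² + 81 = 0 ⇒ r = ±9i, so y_h = C₁cos(9x) + C₂sin(9x).
Try constant y_p = A; plug in: 81A = 8 ⇒ A = 8/81.
General solution: y = C₁cos(9x) + C₂sin(9x) + 8/81.


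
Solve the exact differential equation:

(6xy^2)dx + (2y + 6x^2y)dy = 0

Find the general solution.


Check exactness: ∂M/∂y = 12xy and ∂N/∂x = 12xy; equal, so the equation is exact.
Integrate M with respect to x (treating y as constant): ∫M dx = 3x^2y^2 + h(y).
Differentiate w.r.t. y and set equal to N: the x-dependent terms already match, leaving h'(y) = 2y. Integrate: h(y) = y^2.
So F(x,y) = y^2 + 3x^2y^2.
General solution: y^2 + 3x^2y^2 = C.


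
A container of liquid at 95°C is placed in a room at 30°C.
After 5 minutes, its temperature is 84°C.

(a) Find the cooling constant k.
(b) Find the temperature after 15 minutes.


Newton's law: T(t) = T_a + (T₀ - T_a)e^(-kt).
(a) Use T(5) = 84: (84 - 30)/(95 - 30) = e^(-k·5), so k = -ln(0.831)/5 ≈ 0.0371.
(b) Apply k to t = 15: T(15) = 30 + (65)e^(-0.556) ≈ 67.3°C.


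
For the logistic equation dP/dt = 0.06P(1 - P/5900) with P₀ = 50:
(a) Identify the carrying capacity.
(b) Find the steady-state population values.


Logistic ODE dP/dt = 0.06P(1 - P/5900) has equilibria where dP/dt = 0, i.e. P = 0 or P = 5900.
The coefficient (1 - P/K) = 0 when P = K, identifying K = 5900 as the carrying capacity.
(a) K = 5900; (b) equilibria P = 0 and P = 5900.


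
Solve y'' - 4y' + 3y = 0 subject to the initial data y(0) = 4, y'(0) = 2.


Characteristic roots of r² - 4r + 3 = 0 are 1, 3.
General solution y = c₁ e^(x) + c₂ e^(3x).
Apply y(0) = 4: c₁ + c₂ = 4. Apply y'(0) = 2: 1 c₁ + 3 c₂ = 2.
Solve: c₁ = 5, c₂ = -1.
Particular solution: y = 5e^(x) - e^(3x).


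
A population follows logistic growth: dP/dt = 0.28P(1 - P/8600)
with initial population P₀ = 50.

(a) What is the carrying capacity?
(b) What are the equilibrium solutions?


Logistic ODE dP/dt = 0.28P(1 - P/8600) has equilibria where dP/dt = 0, i.e. P = 0 or P = 8600.
The coefficient (1 - P/K) = 0 when P = K, identifying K = 8600 as the carrying capacity.
(a) K = 8600; (b) equilibria P = 0 and P = 8600.


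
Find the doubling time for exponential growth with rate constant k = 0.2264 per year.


Exponential growth: P(t) = P₀ e^(0.2264t). Set P(t)/P₀ = 2: e^(0.2264t) = 2.
Solve: t = ln(2)/0.2264 ≈ 3.06 years.


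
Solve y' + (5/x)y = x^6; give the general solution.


P(x) = 5/x ⇒ μ = x^5.
(x^5 y)' = x^11 ⇒ x^5 y = x^12/(12) + C.
Solve for y: y = (1/12)x^7 + C/x^5.


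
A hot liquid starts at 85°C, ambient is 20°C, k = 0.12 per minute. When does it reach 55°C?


From T(t) = T_a + (T₀ - T_a)e^(-kt), set T(t) = 55:
(55 - 20) / (85 - 20) = e^(-0.12t), so t = -ln(0.538)/0.12 ≈ 5.2 minutes.


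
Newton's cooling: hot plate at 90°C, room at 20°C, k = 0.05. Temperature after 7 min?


Newton's law: dT/dt = -k(T - T_a) has solution T(t) = T_a + (T₀ - T_a)e^(-kt).
Plug in T_a = 20, T₀ = 90, k = 0.05, t = 7: T(7) = 20 + (70)e^(-0.35) ≈ 69.3°C.


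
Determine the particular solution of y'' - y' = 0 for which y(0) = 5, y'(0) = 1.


Characteristic roots of r² - r = 0 are 0, 1.
General solution y = c₁ + c₂ e^(x).
Apply y(0) = 5: c₁ + c₂ = 5. Apply y'(0) = 1: 0 c₁ + 1 c₂ = 1.
Solve: c₁ = 4, c₂ = 1.
Particular solution: y = 4 + e^(x).


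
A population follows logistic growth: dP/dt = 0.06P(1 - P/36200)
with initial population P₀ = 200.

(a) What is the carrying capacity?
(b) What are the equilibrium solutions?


Logistic ODE dP/dt = 0.06P(1 - P/36200) has equilibria where dP/dt = 0, i.e. P = 0 or P = 36200.
The coefficient (1 - P/K) = 0 when P = K, identifying K = 36200 as the carrying capacity.
(a) K = 36200; (b) equilibria P = 0 and P = 36200.


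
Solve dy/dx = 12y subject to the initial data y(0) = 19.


General solution of y' = 12y is y = Ce^(12x).
Apply y(0) = 19: C = 19.
Particular solution: y = 19e^(12x).


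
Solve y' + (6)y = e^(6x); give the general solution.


P(x) = 6 ⇒ μ = e^(6x).
(μ y)' = e^(12x) ⇒ μ y = e^(12x)/12 + C.
Divide by μ: y = (1/12)e^(6x) + Ce^(-6x).


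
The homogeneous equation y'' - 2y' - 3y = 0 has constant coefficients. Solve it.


Characteristic equation: r² - 2r - 3 = 0.
Factor: (r - 3)(r + 1) = 0 ⇒ r = 3, -1 (distinct real).
General solution: y = C₁e^(3x) + C₂e^(-x).


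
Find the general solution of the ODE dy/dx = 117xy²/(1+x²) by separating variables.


Separate: dy/y² = 117x/(1+x²) dx.
Integrate LHS: ∫ dy/y² = -1/y.
Integrate RHS via u = 1+x²: (117/2)ln(1+x²) + C.
Result: -1/y = (117/2)ln(1+x²) + C.


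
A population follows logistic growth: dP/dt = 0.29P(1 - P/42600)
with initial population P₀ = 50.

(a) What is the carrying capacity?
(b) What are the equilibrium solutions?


Logistic ODE dP/dt = 0.29P(1 - P/42600) has equilibria where dP/dt = 0, i.e. P = 0 or P = 42600.
The coefficient (1 - P/K) = 0 when P = K, identifying K = 42600 as the carrying capacity.
(a) K = 42600; (b) equilibria P = 0 and P = 42600.


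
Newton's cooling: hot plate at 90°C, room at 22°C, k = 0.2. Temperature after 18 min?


Newton's law: dT/dt = -k(T - T_a) has solution T(t) = T_a + (T₀ - T_a)e^(-kt).
Plug in T_a = 22, T₀ = 90, k = 0.2, t = 18: T(18) = 22 + (68)e^(-3.60) ≈ 23.9°C.


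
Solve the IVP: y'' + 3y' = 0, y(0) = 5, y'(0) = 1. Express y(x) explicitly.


Characteristic roots of r² + 3r = 0 are 0, -3.
General solution y = c₁ + c₂ e^(-3x).
Apply y(0) = 5: c₁ + c₂ = 5. Apply y'(0) = 1: 0 c₁ - 3 c₂ = 1.
Solve: c₁ = 16/3, c₂ = -1/3.
Particular solution: y = 16/3 - (1/3)e^(-3x).


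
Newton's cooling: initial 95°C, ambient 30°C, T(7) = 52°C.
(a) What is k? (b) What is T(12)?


Newton's law: T(t) = T_a + (T₀ - T_a)e^(-kt).
(a) Use T(7) = 52: (52 - 30)/(95 - 30) = e^(-k·7), so k = -ln(0.338)/7 ≈ 0.1548.
(b) Apply k to t = 12: T(12) = 30 + (65)e^(-1.857) ≈ 40.1°C.


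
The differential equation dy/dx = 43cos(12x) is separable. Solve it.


g(y) = 1, so integrate directly: y = ∫ 43cos(12x) dx = (43/12)sin(12x) + C.


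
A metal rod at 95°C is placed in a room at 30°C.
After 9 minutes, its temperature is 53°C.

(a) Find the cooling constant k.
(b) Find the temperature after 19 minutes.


Newton's law: T(t) = T_a + (T₀ - T_a)e^(-kt).
(a) Use T(9) = 53: (53 - 30)/(95 - 30) = e^(-k·9), so k = -ln(0.354)/9 ≈ 0.1154.
(b) Apply k to t = 19: T(19) = 30 + (65)e^(-2.193) ≈ 37.3°C.


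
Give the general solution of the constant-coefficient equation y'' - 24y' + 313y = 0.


Characteristic equation: r² - 24r + 313 = 0.
Discriminant is negative; roots r = 12 ± 13i (complex conjugate pair).
General solution uses e^(α x)(C₁ cos(β x) + C₂ sin(β x)): y = e^(12x)(C₁cos(13x) + C₂sin(13x)).


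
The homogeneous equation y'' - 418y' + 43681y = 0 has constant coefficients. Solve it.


Characteristic equation: r² - 418r + 43681 = 0, i.e. (r - 209)² = 0.
Repeated root r = 209; include an x factor for the second linearly independent solution.
General solution: y = (C₁ + C₂x)e^(209x).


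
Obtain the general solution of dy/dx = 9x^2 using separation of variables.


Integrate both sides with respect to x: y = ∫ 9x^2 dx = 3x^3 + C.


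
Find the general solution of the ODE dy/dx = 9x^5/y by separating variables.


Separate variables: y dy = 9x^5 dx.
Integrate both sides: y²/2 = (3/2)x^6 + C₀.
Multiply by 2: y² = 3x^6 + C.


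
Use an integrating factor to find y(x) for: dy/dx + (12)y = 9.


P(x) = 12, Q(x) = 9; integrating factor μ = e^(12x).
(μ y)' = 9e^(12x) ⇒ μ y = (3/4)e^(12x) + C.
Divide by μ: y = 3/4 + Ce^(-12x).


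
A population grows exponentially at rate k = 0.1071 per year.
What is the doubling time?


Exponential growth: P(t) = P₀ e^(0.1071t). Set P(t)/P₀ = 2: e^(0.1071t) = 2.
Solve: t = ln(2)/0.1071 ≈ 6.47 years.


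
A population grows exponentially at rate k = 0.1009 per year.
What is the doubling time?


Exponential growth: P(t) = P₀ e^(0.1009t). Set P(t)/P₀ = 2: e^(0.1009t) = 2.
Solve: t = ln(2)/0.1009 ≈ 6.87 years.


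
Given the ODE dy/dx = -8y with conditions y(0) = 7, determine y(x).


General solution of y' = -8y is y = Ce^(-8x).
Apply y(0) = 7: C = 7.
Particular solution: y = 7e^(-8x).


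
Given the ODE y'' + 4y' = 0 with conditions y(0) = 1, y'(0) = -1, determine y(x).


Characteristic roots of r² + 4r = 0 are -4, 0.
General solution y = c₁ e^(-4x) + c₂.
Apply y(0) = 1: c₁ + c₂ = 1. Apply y'(0) = -1: -4 c₁ + 0 c₂ = -1.
Solve: c₁ = 1/4, c₂ = 3/4.
Particular solution: y = (1/4)e^(-4x) + 3/4.


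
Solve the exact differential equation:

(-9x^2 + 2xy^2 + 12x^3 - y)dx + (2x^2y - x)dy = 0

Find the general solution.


Check exactness: ∂M/∂y = 4xy - 1 and ∂N/∂x = 4xy - 1; equal, so the equation is exact.
Integrate M with respect to x (treating y as constant): ∫M dx = -3x^3 + x^2y^2 + 3x^4 - xy + h(y).
Differentiate w.r.t. y and set equal to N: all terms match, so h'(y) = 0 and h is a constant absorbed into C.
General solution: -3x^3 + x^2y^2 + 3x^4 - xy = C.


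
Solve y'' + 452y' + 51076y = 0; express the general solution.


Characteristic equation: r² + 452r + 51076 = 0, i.e. (r + 226)² = 0.
Repeated root r = -226; include an x factor for the second linearly independent solution.
General solution: y = (C₁ + C₂x)e^(-226x).


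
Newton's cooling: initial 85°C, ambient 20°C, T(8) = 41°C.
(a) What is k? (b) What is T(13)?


Newton's law: T(t) = T_a + (T₀ - T_a)e^(-kt).
(a) Use T(8) = 41: (41 - 20)/(85 - 20) = e^(-k·8), so k = -ln(0.323)/8 ≈ 0.1412.
(b) Apply k to t = 13: T(13) = 20 + (65)e^(-1.836) ≈ 30.4°C.


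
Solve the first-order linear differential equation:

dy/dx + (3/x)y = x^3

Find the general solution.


P(x) = 3/x ⇒ μ = x^3.
(x^3 y)' = x^6 ⇒ x^3 y = x^7/(7) + C.
Solve for y: y = (1/7)x^4 + C/x^3.


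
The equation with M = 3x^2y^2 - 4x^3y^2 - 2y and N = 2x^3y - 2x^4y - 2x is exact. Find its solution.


Check exactness: ∂M/∂y = 6x^2y - 8x^3y - 2 and ∂N/∂x = 6x^2y - 8x^3y - 2; equal, so the equation is exact.
Integrate M with respect to x (treating y as constant): ∫M dx = x^3y^2 - x^4y^2 - 2xy + h(y).
Differentiate w.r.t. y and set equal to N: all terms match, so h'(y) = 0 and h is a constant absorbed into C.
General solution: x^3y^2 - x^4y^2 - 2xy = C.


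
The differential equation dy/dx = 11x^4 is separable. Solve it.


Integrate both sides with respect to x: y = ∫ 11x^4 dx = (11/5)x^5 + C.


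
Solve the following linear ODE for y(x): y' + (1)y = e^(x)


P(x) = 1 ⇒ μ = e^(x).
(μ y)' = e^(2x) ⇒ μ y = (1/2)e^(2x) + C.
Divide by μ: y = (1/2)e^(x) + Ce^(-x).


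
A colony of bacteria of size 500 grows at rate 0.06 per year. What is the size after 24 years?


The ODE dP/dt = 0.06P has solution P(t) = P(0)e^(0.06t).
Substitute P(0) = 500 and t = 24: P(24) = 500 e^(1.44) ≈ 2110.


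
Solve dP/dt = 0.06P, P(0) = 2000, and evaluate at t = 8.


The ODE dP/dt = 0.06P has solution P(t) = P(0)e^(0.06t).
Substitute P(0) = 2000 and t = 8: P(8) = 2000 e^(0.48) ≈ 3232.


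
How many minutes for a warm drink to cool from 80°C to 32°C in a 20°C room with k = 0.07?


From T(t) = T_a + (T₀ - T_a)e^(-kt), set T(t) = 32:
(32 - 20) / (80 - 20) = e^(-0.07t), so t = -ln(0.200)/0.07 ≈ 23.0 minutes.


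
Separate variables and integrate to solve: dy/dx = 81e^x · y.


Separate variables: dy/y = 81e^x dx.
Integrate: ln|y| = 81e^x + C₀.
Exponentiate: y = Ce^(81e^x).


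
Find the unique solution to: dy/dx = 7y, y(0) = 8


General solution of y' = 7y is y = Ce^(7x).
Apply y(0) = 8: C = 8.
Particular solution: y = 8e^(7x).


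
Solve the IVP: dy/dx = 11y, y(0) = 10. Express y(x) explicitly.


General solution of y' = 11y is y = Ce^(11x).
Apply y(0) = 10: C = 10.
Particular solution: y = 10e^(11x).


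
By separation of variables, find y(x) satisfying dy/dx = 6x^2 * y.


Separate variables: dy/y = 6x^2 dx.
Integrate: ln|y| = 2x^3 + C₀.
Exponentiate: y = Ce^(2x^3).


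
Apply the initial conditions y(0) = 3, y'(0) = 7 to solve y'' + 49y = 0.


Characteristic roots of r² + 49 = 0 are ±7i, so y = C₁cos(7x) + C₂sin(7x).
Apply y(0) = 3: C₁ = 3. Differentiate and apply y'(0) = 7: 7·C₂ = 7, so C₂ = 1.
Particular solution: y = 3cos(7x) + sin(7x).


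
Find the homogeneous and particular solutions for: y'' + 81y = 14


Homogeneous part: r² + 81 = 0 ⇒ r = ±9i, so y_h = C₁cos(9x) + C₂sin(9x).
Try constant y_p = A; plug in: 81A = 14 ⇒ A = 14/81.
General solution: y = C₁cos(9x) + C₂sin(9x) + 14/81.


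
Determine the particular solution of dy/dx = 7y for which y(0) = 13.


General solution of y' = 7y is y = Ce^(7x).
Apply y(0) = 13: C = 13.
Particular solution: y = 13e^(7x).


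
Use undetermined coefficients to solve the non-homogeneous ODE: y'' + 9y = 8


Homogeneous part: r² + 9 = 0 ⇒ r = ±3i, so y_h = C₁cos(3x) + C₂sin(3x).
Try constant y_p = A; plug in: 9A = 8 ⇒ A = 8/9.
General solution: y = C₁cos(3x) + C₂sin(3x) + 8/9.


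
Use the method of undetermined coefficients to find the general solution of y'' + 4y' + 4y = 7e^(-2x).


Characteristic polynomial (r + 2)² = 0; repeated root r = -2.
y_h = (C₁ + C₂x)e^(-2x). Forcing matches the repeated root (resonance), so try y_p = Ax² e^(-2x).
Substitute and solve for A: 2A = 7, so A = 7/2.
General solution: y = (C₁ + C₂x + (7/2)x²)e^(-2x).


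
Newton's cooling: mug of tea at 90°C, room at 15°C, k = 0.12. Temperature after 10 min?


Newton's law: dT/dt = -k(T - T_a) has solution T(t) = T_a + (T₀ - T_a)e^(-kt).
Plug in T_a = 15, T₀ = 90, k = 0.12, t = 10: T(10) = 15 + (75)e^(-1.20) ≈ 37.6°C.


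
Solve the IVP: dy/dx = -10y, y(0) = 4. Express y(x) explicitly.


General solution of y' = -10y is y = Ce^(-10x).
Apply y(0) = 4: C = 4.
Particular solution: y = 4e^(-10x).


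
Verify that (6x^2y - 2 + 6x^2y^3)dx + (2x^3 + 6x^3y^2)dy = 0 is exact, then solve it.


Check exactness: ∂M/∂y = 6x^2 + 18x^2y^2 and ∂N/∂x = 6x^2 + 18x^2y^2; equal, so the equation is exact.
Integrate M with respect to x (treating y as constant): ∫M dx = 2x^3y - 2x + 2x^3y^3 + h(y).
Differentiate w.r.t. y and set equal to N: all terms match, so h'(y) = 0 and h is a constant absorbed into C.
General solution: 2x^3y - 2x + 2x^3y^3 = C.


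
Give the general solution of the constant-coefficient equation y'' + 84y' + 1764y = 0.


Characteristic equation: r² + 84r + 1764 = 0, i.e. (r + 42)² = 0.
Repeated root r = -42; include an x factor for the second linearly independent solution.
General solution: y = (C₁ + C₂x)e^(-42x).


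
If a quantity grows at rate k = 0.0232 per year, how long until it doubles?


Exponential growth: P(t) = P₀ e^(0.0232t). Set P(t)/P₀ = 2: e^(0.0232t) = 2.
Solve: t = ln(2)/0.0232 ≈ 29.88 years.


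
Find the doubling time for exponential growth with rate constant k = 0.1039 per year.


Exponential growth: P(t) = P₀ e^(0.1039t). Set P(t)/P₀ = 2: e^(0.1039t) = 2.
Solve: t = ln(2)/0.1039 ≈ 6.67 years.


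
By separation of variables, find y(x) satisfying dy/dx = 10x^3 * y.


Separate variables: dy/y = 10x^3 dx.
Integrate: ln|y| = (5/2)x^4 + C₀.
Exponentiate: y = Ce^((5/2)x^4).


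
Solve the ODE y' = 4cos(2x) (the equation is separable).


g(y) = 1, so integrate directly: y = ∫ 4cos(2x) dx = 2sin(2x) + C.


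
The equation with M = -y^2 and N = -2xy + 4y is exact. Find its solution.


Check exactness: ∂M/∂y = -2y and ∂N/∂x = -2y; equal, so the equation is exact.
Integrate M with respect to x (treating y as constant): ∫M dx = -xy^2 + h(y).
Differentiate w.r.t. y and set equal to N: the x-dependent terms already match, leaving h'(y) = 4y. Integrate: h(y) = 2y^2.
So F(x,y) = -xy^2 + 2y^2.
General solution: -xy^2 + 2y^2 = C.


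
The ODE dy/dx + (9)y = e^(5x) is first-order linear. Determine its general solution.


P(x) = 9 ⇒ μ = e^(9x).
(μ y)' = e^(14x) ⇒ μ y = e^(14x)/14 + C.
Divide by μ: y = (1/14)e^(5x) + Ce^(-9x).


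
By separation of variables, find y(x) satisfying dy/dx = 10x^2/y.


Separate variables: y dy = 10x^2 dx.
Integrate both sides: y²/2 = (10/3)x^3 + C₀.
Multiply by 2: y² = (20/3)x^3 + C.


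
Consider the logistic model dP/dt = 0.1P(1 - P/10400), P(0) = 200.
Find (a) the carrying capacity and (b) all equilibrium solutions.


Logistic ODE dP/dt = 0.1P(1 - P/10400) has equilibria where dP/dt = 0, i.e. P = 0 or P = 10400.
The coefficient (1 - P/K) = 0 when P = K, identifying K = 10400 as the carrying capacity.
(a) K = 10400; (b) equilibria P = 0 and P = 10400.


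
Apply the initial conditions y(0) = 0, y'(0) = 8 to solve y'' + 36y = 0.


Characteristic roots of r² + 36 = 0 are ±6i, so y = C₁cos(6x) + C₂sin(6x).
Apply y(0) = 0: C₁ = 0. Differentiate and apply y'(0) = 8: 6·C₂ = 8, so C₂ = 4/3.
Particular solution: y = (4/3)sin(6x).


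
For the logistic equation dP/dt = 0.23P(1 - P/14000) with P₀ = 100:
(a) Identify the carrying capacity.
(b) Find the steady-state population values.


Logistic ODE dP/dt = 0.23P(1 - P/14000) has equilibria where dP/dt = 0, i.e. P = 0 or P = 14000.
The coefficient (1 - P/K) = 0 when P = K, identifying K = 14000 as the carrying capacity.
(a) K = 14000; (b) equilibria P = 0 and P = 14000.


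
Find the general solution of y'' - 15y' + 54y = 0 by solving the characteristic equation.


Characteristic equation: r² - 15r + 54 = 0.
Factor: (r - 9)(r - 6) = 0 ⇒ r = 9, 6 (distinct real).
General solution: y = C₁e^(9x) + C₂e^(6x).


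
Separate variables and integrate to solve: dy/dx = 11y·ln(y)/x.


Separate: dy/[y ln(y)] = 11 dx/x.
Substitute u = ln(y): du/u = 11 dx/x.
Integrate: ln|ln(y)| = 11ln|x| + C₀, hence ln(y) = C·x^11.


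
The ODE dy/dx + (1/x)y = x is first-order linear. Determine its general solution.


P(x) = 1/x ⇒ μ = x^1.
(x^1 y)' = x^1·x^1 = x^2.
Integrate: x^1 y = x^3/(3) + C.
Solve for y: y = (1/3)x^2 + C/x^1.


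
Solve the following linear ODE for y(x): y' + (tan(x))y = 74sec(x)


P(x) = tan(x) ⇒ μ = e^(∫tan(x)dx) = sec(x).
(sec(x) y)' = 74sec²(x) ⇒ sec(x) y = 74tan(x) + C.
Multiply by cos(x): y = 74sin(x) + C·cos(x).


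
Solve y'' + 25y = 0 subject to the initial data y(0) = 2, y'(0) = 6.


Characteristic roots of r² + 25 = 0 are ±5i, so y = C₁cos(5x) + C₂sin(5x).
Apply y(0) = 2: C₁ = 2. Differentiate and apply y'(0) = 6: 5·C₂ = 6, so C₂ = 6/5.
Particular solution: y = 2cos(5x) + (6/5)sin(5x).


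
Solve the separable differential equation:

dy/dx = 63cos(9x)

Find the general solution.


g(y) = 1, so integrate directly: y = ∫ 63cos(9x) dx = 7sin(9x) + C.


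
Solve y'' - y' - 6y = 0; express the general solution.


Characteristic equation: r² - r - 6 = 0.
Factor: (r - 3)(r + 2) = 0 ⇒ r = 3, -2 (distinct real).
General solution: y = C₁e^(3x) + C₂e^(-2x).


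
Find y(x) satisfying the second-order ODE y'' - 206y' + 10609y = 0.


Characteristic equation: r² - 206r + 10609 = 0, i.e. (r - 103)² = 0.
Repeated root r = 103; include an x factor for the second linearly independent solution.
General solution: y = (C₁ + C₂x)e^(103x).


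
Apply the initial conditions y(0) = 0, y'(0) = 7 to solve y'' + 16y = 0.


Characteristic roots of r² + 16 = 0 are ±4i, so y = C₁cos(4x) + C₂sin(4x).
Apply y(0) = 0: C₁ = 0. Differentiate and apply y'(0) = 7: 4·C₂ = 7, so C₂ = 7/4.
Particular solution: y = (7/4)sin(4x).


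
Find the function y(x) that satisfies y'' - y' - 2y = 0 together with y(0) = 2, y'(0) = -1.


Characteristic roots of r² - r - 2 = 0 are 2, -1.
General solution y = c₁ e^(2x) + c₂ e^(-x).
Apply y(0) = 2: c₁ + c₂ = 2. Apply y'(0) = -1: 2 c₁ - 1 c₂ = -1.
Solve: c₁ = 1/3, c₂ = 5/3.
Particular solution: y = (1/3)e^(2x) + (5/3)e^(-x).


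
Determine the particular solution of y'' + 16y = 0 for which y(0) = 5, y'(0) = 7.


Characteristic roots of r² + 16 = 0 are ±4i, so y = C₁cos(4x) + C₂sin(4x).
Apply y(0) = 5: C₁ = 5. Differentiate and apply y'(0) = 7: 4·C₂ = 7, so C₂ = 7/4.
Particular solution: y = 5cos(4x) + (7/4)sin(4x).


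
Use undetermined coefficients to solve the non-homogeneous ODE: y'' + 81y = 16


Homogeneous part: r² + 81 = 0 ⇒ r = ±9i, so y_h = C₁cos(9x) + C₂sin(9x).
Try constant y_p = A; plug in: 81A = 16 ⇒ A = 16/81.
General solution: y = C₁cos(9x) + C₂sin(9x) + 16/81.


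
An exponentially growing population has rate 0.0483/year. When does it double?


Exponential growth: P(t) = P₀ e^(0.0483t). Set P(t)/P₀ = 2: e^(0.0483t) = 2.
Solve: t = ln(2)/0.0483 ≈ 14.35 years.


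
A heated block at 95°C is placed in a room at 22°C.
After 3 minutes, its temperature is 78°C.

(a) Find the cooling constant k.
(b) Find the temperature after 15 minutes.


Newton's law: T(t) = T_a + (T₀ - T_a)e^(-kt).
(a) Use T(3) = 78: (78 - 22)/(95 - 22) = e^(-k·3), so k = -ln(0.767)/3 ≈ 0.0884.
(b) Apply k to t = 15: T(15) = 22 + (73)e^(-1.326) ≈ 41.4°C.


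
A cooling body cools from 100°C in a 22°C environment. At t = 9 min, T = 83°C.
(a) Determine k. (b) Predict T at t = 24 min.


Newton's law: T(t) = T_a + (T₀ - T_a)e^(-kt).
(a) Use T(9) = 83: (83 - 22)/(100 - 22) = e^(-k·9), so k = -ln(0.782)/9 ≈ 0.0273.
(b) Apply k to t = 24: T(24) = 22 + (78)e^(-0.656) ≈ 62.5°C.


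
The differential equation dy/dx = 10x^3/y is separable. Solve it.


Separate variables: y dy = 10x^3 dx.
Integrate both sides: y²/2 = (5/2)x^4 + C₀.
Multiply by 2: y² = 5x^4 + C.


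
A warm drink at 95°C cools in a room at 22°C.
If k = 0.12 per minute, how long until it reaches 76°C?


From T(t) = T_a + (T₀ - T_a)e^(-kt), set T(t) = 76:
(76 - 22) / (95 - 22) = e^(-0.12t), so t = -ln(0.740)/0.12 ≈ 2.5 minutes.


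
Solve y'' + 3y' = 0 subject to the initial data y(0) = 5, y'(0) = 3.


Characteristic roots of r² + 3r = 0 are 0, -3.
General solution y = c₁ + c₂ e^(-3x).
Apply y(0) = 5: c₁ + c₂ = 5. Apply y'(0) = 3: 0 c₁ - 3 c₂ = 3.
Solve: c₁ = 6, c₂ = -1.
Particular solution: y = 6 - e^(-3x).


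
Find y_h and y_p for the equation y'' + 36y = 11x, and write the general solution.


Homogeneous: r² + 36 = 0 ⇒ r = ±6i, y_h = C₁cos(6x) + C₂sin(6x).
Polynomial forcing; try y_p = Ax + B. Then y_p'' + 36 y_p = 36(Ax + B) = 11x, so B = 0 and A = 11/36.
General solution: y = C₁cos(6x) + C₂sin(6x) + (11/36)x.


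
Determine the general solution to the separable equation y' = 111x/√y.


Separate: √y dy = 111x dx.
Integrate: (2/3)y^(3/2) = (111/2)x² + C.


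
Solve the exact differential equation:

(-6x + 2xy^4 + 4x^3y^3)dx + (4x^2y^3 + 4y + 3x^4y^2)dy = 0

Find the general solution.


Check exactness: ∂M/∂y = 8xy^3 + 12x^3y^2 and ∂N/∂x = 8xy^3 + 12x^3y^2; equal, so the equation is exact.
Integrate M with respect to x (treating y as constant): ∫M dx = -3x^2 + x^2y^4 + x^4y^3 + h(y).
Differentiate w.r.t. y and set equal to N: the x-dependent terms already match, leaving h'(y) = 4y. Integrate: h(y) = 2y^2.
So F(x,y) = -3x^2 + x^2y^4 + 2y^2 + x^4y^3.
General solution: -3x^2 + x^2y^4 + 2y^2 + x^4y^3 = C.


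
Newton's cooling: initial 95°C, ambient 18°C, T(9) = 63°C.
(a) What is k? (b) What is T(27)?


Newton's law: T(t) = T_a + (T₀ - T_a)e^(-kt).
(a) Use T(9) = 63: (63 - 18)/(95 - 18) = e^(-k·9), so k = -ln(0.584)/9 ≈ 0.0597.
(b) Apply k to t = 27: T(27) = 18 + (77)e^(-1.611) ≈ 33.4°C.


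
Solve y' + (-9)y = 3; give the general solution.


P(x) = -9 ⇒ μ = e^(-9x).
(μ y)' = 3e^(-9x) ⇒ μ y = -(1/3)e^(-9x) + C.
Divide by μ: y = -1/3 + Ce^(9x).


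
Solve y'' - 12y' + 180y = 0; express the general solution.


Characteristic equation: r² - 12r + 180 = 0.
Discriminant is negative; roots r = 6 ± 12i (complex conjugate pair).
General solution uses e^(α x)(C₁ cos(β x) + C₂ sin(β x)): y = e^(6x)(C₁cos(12x) + C₂sin(12x)).


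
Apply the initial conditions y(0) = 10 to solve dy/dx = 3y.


General solution of y' = 3y is y = Ce^(3x).
Apply y(0) = 10: C = 10.
Particular solution: y = 10e^(3x).


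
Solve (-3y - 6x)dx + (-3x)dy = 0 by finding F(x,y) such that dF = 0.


Check exactness: ∂M/∂y = -3 and ∂N/∂x = -3; equal, so the equation is exact.
Integrate M with respect to x (treating y as constant): ∫M dx = -3xy - 3x^2 + h(y).
Differentiate w.r.t. y and set equal to N: all terms match, so h'(y) = 0 and h is a constant absorbed into C.
General solution: -3xy - 3x^2 = C.


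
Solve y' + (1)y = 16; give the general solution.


P(x) = 1, Q(x) = 16; integrating factor μ = e^(x).
(μ y)' = 16e^(x) ⇒ μ y = 16e^(x) + C.
Divide by μ: y = 16 + Ce^(-x).


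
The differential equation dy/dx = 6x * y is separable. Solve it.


Separate variables: dy/y = 6x dx.
Integrate: ln|y| = 3x^2 + C₀.
Exponentiate: y = Ce^(3x^2).


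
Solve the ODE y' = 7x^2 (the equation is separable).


Integrate both sides with respect to x: y = ∫ 7x^2 dx = (7/3)x^3 + C.


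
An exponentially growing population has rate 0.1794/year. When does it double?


Exponential growth: P(t) = P₀ e^(0.1794t). Set P(t)/P₀ = 2: e^(0.1794t) = 2.
Solve: t = ln(2)/0.1794 ≈ 3.86 years.


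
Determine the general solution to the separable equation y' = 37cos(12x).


g(y) = 1, so integrate directly: y = ∫ 37cos(12x) dx = (37/12)sin(12x) + C.


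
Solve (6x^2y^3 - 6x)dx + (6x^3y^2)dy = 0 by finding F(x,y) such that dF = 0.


Check exactness: ∂M/∂y = 18x^2y^2 and ∂N/∂x = 18x^2y^2; equal, so the equation is exact.
Integrate M with respect to x (treating y as constant): ∫M dx = 2x^3y^3 - 3x^2 + h(y).
Differentiate w.r.t. y and set equal to N: all terms match, so h'(y) = 0 and h is a constant absorbed into C.
General solution: 2x^3y^3 - 3x^2 = C.
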